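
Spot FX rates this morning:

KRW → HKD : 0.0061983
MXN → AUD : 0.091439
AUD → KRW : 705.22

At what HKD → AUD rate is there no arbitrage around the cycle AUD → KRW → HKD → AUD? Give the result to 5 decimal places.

0.22877

Known legs of the cycle: 705.22 × 0.0061983 = 4.371165126
For no arbitrage the full-cycle product must be 1, so the missing rate is 1 / 4.371165126 ≈ 0.2287720.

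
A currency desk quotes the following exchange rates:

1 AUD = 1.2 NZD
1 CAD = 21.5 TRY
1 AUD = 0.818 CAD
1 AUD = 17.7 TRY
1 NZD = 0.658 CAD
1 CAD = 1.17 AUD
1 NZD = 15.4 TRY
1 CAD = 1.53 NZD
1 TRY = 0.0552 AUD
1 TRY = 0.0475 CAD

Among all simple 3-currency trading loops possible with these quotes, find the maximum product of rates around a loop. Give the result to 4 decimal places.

1.1192

NZD→TRY→CAD→NZD: 15.4 × 0.0475 × 1.53 = 1.11920
AUD→NZD→TRY→AUD: 1.2 × 15.4 × 0.0552 = 1.02010
AUD→TRY→CAD→AUD: 17.7 × 0.0475 × 1.17 = 0.98368
AUD→CAD→TRY→AUD: 0.818 × 21.5 × 0.0552 = 0.97080
AUD→NZD→CAD→AUD: 1.2 × 0.658 × 1.17 = 0.92383
Maximum is NZD→TRY→CAD→NZD at 1.1192; arbitrage exists.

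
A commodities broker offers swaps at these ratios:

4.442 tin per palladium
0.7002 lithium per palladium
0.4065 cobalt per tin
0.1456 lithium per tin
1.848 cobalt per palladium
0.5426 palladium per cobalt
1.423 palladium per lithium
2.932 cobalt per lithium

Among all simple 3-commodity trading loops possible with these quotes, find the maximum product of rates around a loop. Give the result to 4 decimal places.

lithium→cobalt→palladium→lithium: 2.932 × 0.5426 × 0.7002 = 1.11395
tin→cobalt→palladium→tin: 0.4065 × 0.5426 × 4.442 = 0.97976
lithium→palladium→tin→lithium: 1.423 × 4.442 × 0.1456 = 0.92033
Maximum is lithium→cobalt→palladium→lithium at 1.1140; arbitrage exists.

1.1140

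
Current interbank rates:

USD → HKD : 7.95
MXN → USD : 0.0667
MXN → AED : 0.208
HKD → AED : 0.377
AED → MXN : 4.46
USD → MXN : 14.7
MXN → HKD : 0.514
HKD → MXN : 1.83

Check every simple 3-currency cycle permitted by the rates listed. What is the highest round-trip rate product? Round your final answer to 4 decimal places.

0.9704

USD→HKD→MXN→USD: 7.95 × 1.83 × 0.0667 = 0.97038
AED→MXN→HKD→AED: 4.46 × 0.514 × 0.377 = 0.86425
Maximum is USD→HKD→MXN→USD at 0.9704; no arbitrage — every cycle loses value.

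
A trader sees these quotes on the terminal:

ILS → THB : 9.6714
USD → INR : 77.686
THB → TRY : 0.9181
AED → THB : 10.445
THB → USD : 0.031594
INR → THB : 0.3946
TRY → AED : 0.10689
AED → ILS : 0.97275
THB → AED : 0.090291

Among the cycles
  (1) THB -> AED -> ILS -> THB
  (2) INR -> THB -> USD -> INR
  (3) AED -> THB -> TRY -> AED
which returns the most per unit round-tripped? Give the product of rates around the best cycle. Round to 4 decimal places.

1.0250

(1) 0.090291 × 0.97275 × 9.6714 = 0.84944
(2) 0.3946 × 0.031594 × 77.686 = 0.96851
(3) 10.445 × 0.9181 × 0.10689 = 1.02503
Highest is cycle (3) at 1.0250 (>1, arbitrage).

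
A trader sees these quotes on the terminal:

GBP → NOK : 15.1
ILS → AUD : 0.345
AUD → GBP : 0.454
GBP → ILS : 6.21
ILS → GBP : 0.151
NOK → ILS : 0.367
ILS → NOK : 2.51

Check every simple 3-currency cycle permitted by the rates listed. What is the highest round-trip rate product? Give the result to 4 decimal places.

0.9727

ILS→AUD→GBP→ILS: 0.345 × 0.454 × 6.21 = 0.97267
ILS→GBP→NOK→ILS: 0.151 × 15.1 × 0.367 = 0.83680
Maximum is ILS→AUD→GBP→ILS at 0.9727; no arbitrage — every cycle loses value.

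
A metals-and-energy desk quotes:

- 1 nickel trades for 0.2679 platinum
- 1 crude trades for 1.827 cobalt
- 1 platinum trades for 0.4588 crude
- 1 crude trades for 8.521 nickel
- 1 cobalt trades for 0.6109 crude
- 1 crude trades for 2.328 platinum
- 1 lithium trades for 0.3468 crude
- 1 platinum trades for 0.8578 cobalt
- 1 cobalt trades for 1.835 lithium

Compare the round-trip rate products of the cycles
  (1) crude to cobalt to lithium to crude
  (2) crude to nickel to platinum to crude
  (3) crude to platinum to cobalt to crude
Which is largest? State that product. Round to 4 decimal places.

(1) 1.827 × 1.835 × 0.3468 = 1.16266
(2) 8.521 × 0.2679 × 0.4588 = 1.04734
(3) 2.328 × 0.8578 × 0.6109 = 1.21994
Highest is cycle (3) at 1.2199 (>1, arbitrage).

1.2199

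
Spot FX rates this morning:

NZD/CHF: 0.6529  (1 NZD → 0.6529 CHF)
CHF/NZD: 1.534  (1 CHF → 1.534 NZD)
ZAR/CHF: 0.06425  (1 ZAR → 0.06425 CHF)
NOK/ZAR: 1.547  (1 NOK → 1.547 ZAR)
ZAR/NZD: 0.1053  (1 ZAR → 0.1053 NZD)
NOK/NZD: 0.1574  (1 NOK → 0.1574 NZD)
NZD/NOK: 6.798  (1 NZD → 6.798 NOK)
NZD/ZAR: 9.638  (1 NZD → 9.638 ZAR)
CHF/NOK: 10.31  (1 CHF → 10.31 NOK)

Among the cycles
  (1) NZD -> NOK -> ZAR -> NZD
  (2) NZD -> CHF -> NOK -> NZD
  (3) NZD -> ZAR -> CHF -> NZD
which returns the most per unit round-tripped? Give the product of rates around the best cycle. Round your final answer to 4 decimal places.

(1) 6.798 × 1.547 × 0.1053 = 1.10739
(2) 0.6529 × 10.31 × 0.1574 = 1.05952
(3) 9.638 × 0.06425 × 1.534 = 0.94992
Highest is cycle (1) at 1.1074 (>1, arbitrage).

1.1074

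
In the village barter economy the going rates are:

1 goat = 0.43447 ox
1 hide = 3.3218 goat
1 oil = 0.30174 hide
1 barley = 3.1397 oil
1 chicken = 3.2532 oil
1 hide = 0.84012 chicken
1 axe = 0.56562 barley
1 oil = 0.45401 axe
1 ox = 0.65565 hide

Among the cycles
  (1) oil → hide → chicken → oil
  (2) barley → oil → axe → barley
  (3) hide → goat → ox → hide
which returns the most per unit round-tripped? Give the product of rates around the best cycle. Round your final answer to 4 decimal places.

(1) 0.30174 × 0.84012 × 3.2532 = 0.82468
(2) 3.1397 × 0.45401 × 0.56562 = 0.80627
(3) 3.3218 × 0.43447 × 0.65565 = 0.94625
Highest is cycle (3) at 0.9462 (≤1, no arbitrage).

0.9462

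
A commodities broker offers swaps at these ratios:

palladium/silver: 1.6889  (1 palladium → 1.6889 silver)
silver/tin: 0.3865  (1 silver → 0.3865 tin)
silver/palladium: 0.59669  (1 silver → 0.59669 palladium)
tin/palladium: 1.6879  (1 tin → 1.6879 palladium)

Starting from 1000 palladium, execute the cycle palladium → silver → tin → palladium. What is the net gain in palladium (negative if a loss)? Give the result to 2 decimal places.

101.79

1000 palladium × 1.6889 = 1688.9 silver
1688.9 silver × 0.3865 = 652.75985 tin
652.75985 tin × 1.6879 = 1101.793350815 palladium
Net change: 1101.793350815 − 1000 = 101.793350815 palladium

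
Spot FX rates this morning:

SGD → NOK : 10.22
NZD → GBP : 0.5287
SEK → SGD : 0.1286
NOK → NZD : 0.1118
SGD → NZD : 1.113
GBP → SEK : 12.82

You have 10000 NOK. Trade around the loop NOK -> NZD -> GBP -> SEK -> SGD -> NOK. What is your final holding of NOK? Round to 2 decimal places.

9959.35

10000 NOK × 0.1118 = 1118 NZD
1118 NZD × 0.5287 = 591.0866 GBP
591.0866 GBP × 12.82 = 7577.730212 SEK
7577.730212 SEK × 0.1286 = 974.4961052632 SGD
974.4961052632 SGD × 10.22 = 9959.350195789904 NOK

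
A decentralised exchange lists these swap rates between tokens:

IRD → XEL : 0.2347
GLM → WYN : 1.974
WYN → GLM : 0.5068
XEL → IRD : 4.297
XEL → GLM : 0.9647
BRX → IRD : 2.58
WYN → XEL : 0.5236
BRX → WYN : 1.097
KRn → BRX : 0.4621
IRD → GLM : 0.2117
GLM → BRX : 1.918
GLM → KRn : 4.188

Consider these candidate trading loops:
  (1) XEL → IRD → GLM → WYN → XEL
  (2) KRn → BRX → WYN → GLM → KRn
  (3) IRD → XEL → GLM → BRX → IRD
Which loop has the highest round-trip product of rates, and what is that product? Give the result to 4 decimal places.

1.1204

(1) 4.297 × 0.2117 × 1.974 × 0.5236 = 0.94023
(2) 0.4621 × 1.097 × 0.5068 × 4.188 = 1.07593
(3) 0.2347 × 0.9647 × 1.918 × 2.58 = 1.12040
Highest is cycle (3) at 1.1204 (>1, arbitrage).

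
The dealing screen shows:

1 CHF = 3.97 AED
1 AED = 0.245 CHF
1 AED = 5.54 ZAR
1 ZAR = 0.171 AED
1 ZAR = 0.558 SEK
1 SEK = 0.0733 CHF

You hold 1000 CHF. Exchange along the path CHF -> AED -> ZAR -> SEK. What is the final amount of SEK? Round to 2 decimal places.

1000 CHF × 3.97 = 3970 AED
3970 AED × 5.54 = 21993.8 ZAR
21993.8 ZAR × 0.558 = 12272.5404 SEK

12272.54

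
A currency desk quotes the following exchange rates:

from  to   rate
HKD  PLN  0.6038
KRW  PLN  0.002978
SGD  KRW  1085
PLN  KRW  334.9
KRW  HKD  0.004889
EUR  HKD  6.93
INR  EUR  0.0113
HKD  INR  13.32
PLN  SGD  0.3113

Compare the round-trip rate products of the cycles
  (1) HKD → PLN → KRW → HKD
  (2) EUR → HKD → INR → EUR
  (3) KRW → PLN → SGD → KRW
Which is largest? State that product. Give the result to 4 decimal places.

(1) 0.6038 × 334.9 × 0.004889 = 0.98862
(2) 6.93 × 13.32 × 0.0113 = 1.04308
(3) 0.002978 × 0.3113 × 1085 = 1.00585
Highest is cycle (2) at 1.0431 (>1, arbitrage).

1.0431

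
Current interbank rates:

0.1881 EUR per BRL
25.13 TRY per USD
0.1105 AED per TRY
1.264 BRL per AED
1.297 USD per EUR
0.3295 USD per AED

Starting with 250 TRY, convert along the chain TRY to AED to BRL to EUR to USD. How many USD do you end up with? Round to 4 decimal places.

8.5188

250 TRY × 0.1105 = 27.625 AED
27.625 AED × 1.264 = 34.918 BRL
34.918 BRL × 0.1881 = 6.5680758 EUR
6.5680758 EUR × 1.297 = 8.5187943126 USD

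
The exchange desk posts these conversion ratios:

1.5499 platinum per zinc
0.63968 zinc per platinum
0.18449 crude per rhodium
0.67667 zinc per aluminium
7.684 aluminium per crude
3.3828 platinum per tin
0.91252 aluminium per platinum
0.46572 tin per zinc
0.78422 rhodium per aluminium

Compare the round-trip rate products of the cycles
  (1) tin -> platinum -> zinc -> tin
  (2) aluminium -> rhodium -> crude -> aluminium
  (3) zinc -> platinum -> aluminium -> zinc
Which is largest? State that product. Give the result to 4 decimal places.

1.1117

(1) 3.3828 × 0.63968 × 0.46572 = 1.00778
(2) 0.78422 × 0.18449 × 7.684 = 1.11173
(3) 1.5499 × 0.91252 × 0.67667 = 0.95702
Highest is cycle (2) at 1.1117 (>1, arbitrage).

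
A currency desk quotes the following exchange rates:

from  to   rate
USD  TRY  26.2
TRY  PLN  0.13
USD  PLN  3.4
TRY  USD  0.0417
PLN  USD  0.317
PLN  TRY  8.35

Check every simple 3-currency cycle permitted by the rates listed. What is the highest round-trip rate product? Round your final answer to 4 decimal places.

1.1839

TRY→USD→PLN→TRY: 0.0417 × 3.4 × 8.35 = 1.18386
TRY→PLN→USD→TRY: 0.13 × 0.317 × 26.2 = 1.07970
Maximum is TRY→USD→PLN→TRY at 1.1839; arbitrage exists.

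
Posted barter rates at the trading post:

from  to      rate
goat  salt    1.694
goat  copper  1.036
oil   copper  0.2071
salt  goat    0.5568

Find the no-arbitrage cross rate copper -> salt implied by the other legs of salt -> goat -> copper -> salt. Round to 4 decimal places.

1.7336

Known legs of the cycle: 0.5568 × 1.036 = 0.5768448
For no arbitrage the full-cycle product must be 1, so the missing rate is 1 / 0.5768448 ≈ 1.733569.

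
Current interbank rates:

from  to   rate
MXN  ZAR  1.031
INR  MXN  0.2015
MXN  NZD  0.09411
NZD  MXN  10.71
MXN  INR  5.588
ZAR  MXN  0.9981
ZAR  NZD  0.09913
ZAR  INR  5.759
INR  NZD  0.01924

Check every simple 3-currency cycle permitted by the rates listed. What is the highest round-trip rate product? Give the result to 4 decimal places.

1.1964

ZAR→INR→MXN→ZAR: 5.759 × 0.2015 × 1.031 = 1.19641
INR→NZD→MXN→INR: 0.01924 × 10.71 × 5.588 = 1.15147
ZAR→NZD→MXN→ZAR: 0.09913 × 10.71 × 1.031 = 1.09459
Maximum is ZAR→INR→MXN→ZAR at 1.1964; arbitrage exists.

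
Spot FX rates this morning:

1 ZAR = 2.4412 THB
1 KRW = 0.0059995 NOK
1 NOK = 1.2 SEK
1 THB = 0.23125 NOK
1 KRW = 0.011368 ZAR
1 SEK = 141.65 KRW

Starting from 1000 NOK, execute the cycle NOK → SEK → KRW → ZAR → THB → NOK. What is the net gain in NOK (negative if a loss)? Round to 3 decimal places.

1000 NOK × 1.2 = 1200 SEK
1200 SEK × 141.65 = 169980 KRW
169980 KRW × 0.011368 = 1932.33264 ZAR
1932.33264 ZAR × 2.4412 = 4717.210440768 THB
4717.210440768 THB × 0.23125 = 1090.8549144276 NOK
Net change: 1090.8549144276 − 1000 = 90.8549144276 NOK

90.855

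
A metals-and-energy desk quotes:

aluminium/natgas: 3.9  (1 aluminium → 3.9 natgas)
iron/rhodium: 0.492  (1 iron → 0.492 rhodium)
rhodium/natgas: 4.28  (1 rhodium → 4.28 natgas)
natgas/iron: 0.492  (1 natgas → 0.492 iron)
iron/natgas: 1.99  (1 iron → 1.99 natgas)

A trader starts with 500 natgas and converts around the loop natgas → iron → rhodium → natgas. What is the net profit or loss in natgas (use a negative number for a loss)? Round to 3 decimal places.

500 natgas × 0.492 = 246 iron
246 iron × 0.492 = 121.032 rhodium
121.032 rhodium × 4.28 = 518.01696 natgas
Net change: 518.01696 − 500 = 18.01696 natgas

18.017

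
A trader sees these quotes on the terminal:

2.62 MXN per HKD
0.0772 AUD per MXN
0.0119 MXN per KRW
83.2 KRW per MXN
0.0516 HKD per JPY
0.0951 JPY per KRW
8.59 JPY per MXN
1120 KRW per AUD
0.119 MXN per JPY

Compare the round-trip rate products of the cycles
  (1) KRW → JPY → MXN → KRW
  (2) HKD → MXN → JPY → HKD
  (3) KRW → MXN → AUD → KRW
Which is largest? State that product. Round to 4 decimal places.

(1) 0.0951 × 0.119 × 83.2 = 0.94157
(2) 2.62 × 8.59 × 0.0516 = 1.16130
(3) 0.0119 × 0.0772 × 1120 = 1.02892
Highest is cycle (2) at 1.1613 (>1, arbitrage).

1.1613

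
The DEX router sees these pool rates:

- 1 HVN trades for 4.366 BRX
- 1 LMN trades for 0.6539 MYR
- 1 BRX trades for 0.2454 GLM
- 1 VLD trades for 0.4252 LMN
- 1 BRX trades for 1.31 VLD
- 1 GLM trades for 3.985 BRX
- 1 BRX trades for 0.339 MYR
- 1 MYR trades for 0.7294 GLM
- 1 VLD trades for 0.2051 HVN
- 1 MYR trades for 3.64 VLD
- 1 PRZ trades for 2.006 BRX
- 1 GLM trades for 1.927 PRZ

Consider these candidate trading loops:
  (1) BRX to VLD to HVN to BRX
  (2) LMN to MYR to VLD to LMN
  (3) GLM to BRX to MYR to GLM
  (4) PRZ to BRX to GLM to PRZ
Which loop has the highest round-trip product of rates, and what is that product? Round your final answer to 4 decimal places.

1.1731

(1) 1.31 × 0.2051 × 4.366 = 1.17306
(2) 0.6539 × 3.64 × 0.4252 = 1.01206
(3) 3.985 × 0.339 × 0.7294 = 0.98536
(4) 2.006 × 0.2454 × 1.927 = 0.94861
Highest is cycle (1) at 1.1731 (>1, arbitrage).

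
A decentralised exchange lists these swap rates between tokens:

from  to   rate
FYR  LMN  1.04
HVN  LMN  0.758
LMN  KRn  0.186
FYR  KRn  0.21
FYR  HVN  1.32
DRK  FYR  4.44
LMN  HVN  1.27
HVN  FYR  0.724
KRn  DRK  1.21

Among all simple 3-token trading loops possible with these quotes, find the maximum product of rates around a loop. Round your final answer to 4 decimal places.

DRK→FYR→KRn→DRK: 4.44 × 0.21 × 1.21 = 1.12820
LMN→HVN→FYR→LMN: 1.27 × 0.724 × 1.04 = 0.95626
Maximum is DRK→FYR→KRn→DRK at 1.1282; arbitrage exists.

1.1282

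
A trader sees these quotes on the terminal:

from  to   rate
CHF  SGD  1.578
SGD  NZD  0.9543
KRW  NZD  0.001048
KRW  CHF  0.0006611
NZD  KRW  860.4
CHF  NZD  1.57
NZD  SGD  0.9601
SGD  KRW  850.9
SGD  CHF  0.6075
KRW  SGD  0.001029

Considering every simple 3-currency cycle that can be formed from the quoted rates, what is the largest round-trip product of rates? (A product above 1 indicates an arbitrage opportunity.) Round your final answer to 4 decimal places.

NZD→SGD→CHF→NZD: 0.9601 × 0.6075 × 1.57 = 0.91572
NZD→KRW→CHF→NZD: 860.4 × 0.0006611 × 1.57 = 0.89303
SGD→KRW→CHF→SGD: 850.9 × 0.0006611 × 1.578 = 0.88767
NZD→SGD→KRW→NZD: 0.9601 × 850.9 × 0.001048 = 0.85616
NZD→KRW→SGD→NZD: 860.4 × 0.001029 × 0.9543 = 0.84489
Maximum is NZD→SGD→CHF→NZD at 0.9157; no arbitrage — every cycle loses value.

0.9157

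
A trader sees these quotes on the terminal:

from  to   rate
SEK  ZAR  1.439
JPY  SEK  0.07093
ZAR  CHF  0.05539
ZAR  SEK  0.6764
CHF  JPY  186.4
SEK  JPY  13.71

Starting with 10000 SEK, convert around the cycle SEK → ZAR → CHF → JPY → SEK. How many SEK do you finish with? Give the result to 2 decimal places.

10538.24

10000 SEK × 1.439 = 14390 ZAR
14390 ZAR × 0.05539 = 797.0621 CHF
797.0621 CHF × 186.4 = 148572.37544 JPY
148572.37544 JPY × 0.07093 = 10538.2385899592 SEK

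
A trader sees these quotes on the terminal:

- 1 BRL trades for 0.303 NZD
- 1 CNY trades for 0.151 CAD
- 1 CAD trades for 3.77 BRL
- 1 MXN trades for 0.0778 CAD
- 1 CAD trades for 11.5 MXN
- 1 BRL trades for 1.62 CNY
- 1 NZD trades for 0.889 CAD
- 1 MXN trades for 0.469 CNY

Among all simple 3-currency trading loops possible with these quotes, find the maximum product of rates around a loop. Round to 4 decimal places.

BRL→NZD→CAD→BRL: 0.303 × 0.889 × 3.77 = 1.01551
BRL→CNY→CAD→BRL: 1.62 × 0.151 × 3.77 = 0.92222
MXN→CNY→CAD→MXN: 0.469 × 0.151 × 11.5 = 0.81442
Maximum is BRL→NZD→CAD→BRL at 1.0155; arbitrage exists.

1.0155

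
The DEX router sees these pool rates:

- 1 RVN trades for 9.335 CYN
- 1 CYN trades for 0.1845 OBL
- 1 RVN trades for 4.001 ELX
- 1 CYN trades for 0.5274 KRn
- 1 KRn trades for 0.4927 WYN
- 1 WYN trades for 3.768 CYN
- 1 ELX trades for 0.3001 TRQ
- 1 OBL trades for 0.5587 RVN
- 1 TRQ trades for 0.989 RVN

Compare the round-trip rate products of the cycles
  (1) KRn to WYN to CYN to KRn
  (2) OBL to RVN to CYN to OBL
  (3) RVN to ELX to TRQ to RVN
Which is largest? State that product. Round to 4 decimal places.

1.1875

(1) 0.4927 × 3.768 × 0.5274 = 0.97911
(2) 0.5587 × 9.335 × 0.1845 = 0.96225
(3) 4.001 × 0.3001 × 0.989 = 1.18749
Highest is cycle (3) at 1.1875 (>1, arbitrage).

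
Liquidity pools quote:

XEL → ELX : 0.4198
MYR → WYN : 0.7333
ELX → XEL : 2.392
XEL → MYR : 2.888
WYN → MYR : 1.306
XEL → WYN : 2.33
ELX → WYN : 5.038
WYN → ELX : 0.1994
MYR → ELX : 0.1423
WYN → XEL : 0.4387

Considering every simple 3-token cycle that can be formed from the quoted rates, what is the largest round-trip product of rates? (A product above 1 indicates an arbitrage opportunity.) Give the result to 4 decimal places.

ELX→XEL→WYN→ELX: 2.392 × 2.33 × 0.1994 = 1.11133
ELX→XEL→MYR→ELX: 2.392 × 2.888 × 0.1423 = 0.98302
ELX→WYN→MYR→ELX: 5.038 × 1.306 × 0.1423 = 0.93628
MYR→WYN→XEL→MYR: 0.7333 × 0.4387 × 2.888 = 0.92907
ELX→WYN→XEL→ELX: 5.038 × 0.4387 × 0.4198 = 0.92783
Maximum is ELX→XEL→WYN→ELX at 1.1113; arbitrage exists.

1.1113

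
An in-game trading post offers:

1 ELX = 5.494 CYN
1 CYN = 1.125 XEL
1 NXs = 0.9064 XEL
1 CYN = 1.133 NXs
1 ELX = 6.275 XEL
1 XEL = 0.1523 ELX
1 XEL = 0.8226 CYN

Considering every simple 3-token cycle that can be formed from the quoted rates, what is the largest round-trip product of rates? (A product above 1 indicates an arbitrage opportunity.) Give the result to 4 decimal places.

XEL→ELX→CYN→XEL: 0.1523 × 5.494 × 1.125 = 0.94133
XEL→CYN→NXs→XEL: 0.8226 × 1.133 × 0.9064 = 0.84477
Maximum is XEL→ELX→CYN→XEL at 0.9413; no arbitrage — every cycle loses value.

0.9413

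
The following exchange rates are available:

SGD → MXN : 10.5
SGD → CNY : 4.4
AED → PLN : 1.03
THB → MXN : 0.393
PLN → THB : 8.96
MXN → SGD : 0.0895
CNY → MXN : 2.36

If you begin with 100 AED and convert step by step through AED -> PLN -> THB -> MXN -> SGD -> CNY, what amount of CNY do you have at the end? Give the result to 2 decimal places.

100 AED × 1.03 = 103 PLN
103 PLN × 8.96 = 922.88 THB
922.88 THB × 0.393 = 362.69184 MXN
362.69184 MXN × 0.0895 = 32.46091968 SGD
32.46091968 SGD × 4.4 = 142.828046592 CNY

142.83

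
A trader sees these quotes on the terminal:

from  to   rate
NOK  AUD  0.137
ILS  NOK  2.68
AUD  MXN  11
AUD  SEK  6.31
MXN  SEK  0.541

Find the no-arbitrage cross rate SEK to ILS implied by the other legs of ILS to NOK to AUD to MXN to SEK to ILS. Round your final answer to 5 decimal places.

0.45767

Known legs of the cycle: 2.68 × 0.137 × 11 × 0.541 = 2.18496916
For no arbitrage the full-cycle product must be 1, so the missing rate is 1 / 2.18496916 ≈ 0.4576724.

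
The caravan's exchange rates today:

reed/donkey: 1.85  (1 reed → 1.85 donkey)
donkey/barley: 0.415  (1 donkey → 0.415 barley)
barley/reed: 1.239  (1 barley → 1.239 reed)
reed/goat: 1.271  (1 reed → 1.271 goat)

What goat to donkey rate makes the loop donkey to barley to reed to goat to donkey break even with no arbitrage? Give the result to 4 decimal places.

Known legs of the cycle: 0.415 × 1.239 × 1.271 = 0.653529135
For no arbitrage the full-cycle product must be 1, so the missing rate is 1 / 0.653529135 ≈ 1.530154.

1.5302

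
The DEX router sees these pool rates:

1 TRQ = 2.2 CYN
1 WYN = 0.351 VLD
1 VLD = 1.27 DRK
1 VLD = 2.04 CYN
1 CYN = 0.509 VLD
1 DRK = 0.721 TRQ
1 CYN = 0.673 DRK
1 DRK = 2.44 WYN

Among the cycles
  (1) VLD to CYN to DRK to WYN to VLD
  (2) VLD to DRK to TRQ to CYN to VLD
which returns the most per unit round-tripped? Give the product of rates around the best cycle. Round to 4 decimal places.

1.1758

(1) 2.04 × 0.673 × 2.44 × 0.351 = 1.17582
(2) 1.27 × 0.721 × 2.2 × 0.509 = 1.02537
Highest is cycle (1) at 1.1758 (>1, arbitrage).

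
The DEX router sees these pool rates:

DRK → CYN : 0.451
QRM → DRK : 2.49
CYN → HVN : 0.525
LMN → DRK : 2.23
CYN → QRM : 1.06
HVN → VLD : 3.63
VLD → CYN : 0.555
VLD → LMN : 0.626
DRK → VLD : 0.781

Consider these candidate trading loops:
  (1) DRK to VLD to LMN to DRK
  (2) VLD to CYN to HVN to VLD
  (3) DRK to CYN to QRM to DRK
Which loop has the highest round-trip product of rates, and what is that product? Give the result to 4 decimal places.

(1) 0.781 × 0.626 × 2.23 = 1.09026
(2) 0.555 × 0.525 × 3.63 = 1.05769
(3) 0.451 × 1.06 × 2.49 = 1.19037
Highest is cycle (3) at 1.1904 (>1, arbitrage).

1.1904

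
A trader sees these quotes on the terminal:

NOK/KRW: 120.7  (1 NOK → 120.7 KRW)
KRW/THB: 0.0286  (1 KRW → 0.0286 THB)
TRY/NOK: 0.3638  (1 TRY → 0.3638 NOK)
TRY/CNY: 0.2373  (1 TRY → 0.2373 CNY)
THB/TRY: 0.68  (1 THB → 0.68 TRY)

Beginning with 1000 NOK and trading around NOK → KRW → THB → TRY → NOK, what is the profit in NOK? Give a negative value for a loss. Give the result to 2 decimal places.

-146.03

1000 NOK × 120.7 = 120700 KRW
120700 KRW × 0.0286 = 3452.02 THB
3452.02 THB × 0.68 = 2347.3736 TRY
2347.3736 TRY × 0.3638 = 853.97451568 NOK
Net change: 853.97451568 − 1000 = -146.02548432 NOK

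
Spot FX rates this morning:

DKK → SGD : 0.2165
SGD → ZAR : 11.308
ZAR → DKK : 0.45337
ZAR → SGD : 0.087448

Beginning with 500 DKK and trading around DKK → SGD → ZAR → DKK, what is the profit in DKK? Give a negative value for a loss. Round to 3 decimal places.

500 DKK × 0.2165 = 108.25 SGD
108.25 SGD × 11.308 = 1224.091 ZAR
1224.091 ZAR × 0.45337 = 554.96613667 DKK
Net change: 554.96613667 − 500 = 54.96613667 DKK

54.966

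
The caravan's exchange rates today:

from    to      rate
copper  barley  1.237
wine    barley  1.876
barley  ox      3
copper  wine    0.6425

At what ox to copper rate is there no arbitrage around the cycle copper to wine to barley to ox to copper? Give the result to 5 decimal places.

Known legs of the cycle: 0.6425 × 1.876 × 3 = 3.61599
For no arbitrage the full-cycle product must be 1, so the missing rate is 1 / 3.61599 ≈ 0.2765494.

0.27655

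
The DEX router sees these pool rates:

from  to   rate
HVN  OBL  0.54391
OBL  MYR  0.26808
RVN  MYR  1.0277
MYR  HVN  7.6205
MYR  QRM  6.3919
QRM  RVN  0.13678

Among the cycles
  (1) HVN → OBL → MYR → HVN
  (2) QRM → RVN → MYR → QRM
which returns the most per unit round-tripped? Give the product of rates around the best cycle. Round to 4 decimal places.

1.1112

(1) 0.54391 × 0.26808 × 7.6205 = 1.11116
(2) 0.13678 × 1.0277 × 6.3919 = 0.89850
Highest is cycle (1) at 1.1112 (>1, arbitrage).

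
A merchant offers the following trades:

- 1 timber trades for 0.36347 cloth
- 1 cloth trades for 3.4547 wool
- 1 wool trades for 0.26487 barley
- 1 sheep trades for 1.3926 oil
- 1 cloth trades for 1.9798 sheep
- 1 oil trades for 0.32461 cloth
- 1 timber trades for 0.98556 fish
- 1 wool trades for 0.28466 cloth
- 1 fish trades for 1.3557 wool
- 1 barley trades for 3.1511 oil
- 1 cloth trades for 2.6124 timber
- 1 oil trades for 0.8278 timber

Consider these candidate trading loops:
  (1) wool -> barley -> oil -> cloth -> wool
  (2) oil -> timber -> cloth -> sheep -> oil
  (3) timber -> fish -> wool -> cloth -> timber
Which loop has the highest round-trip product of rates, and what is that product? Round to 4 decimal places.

(1) 0.26487 × 3.1511 × 0.32461 × 3.4547 = 0.93598
(2) 0.8278 × 0.36347 × 1.9798 × 1.3926 = 0.82955
(3) 0.98556 × 1.3557 × 0.28466 × 2.6124 = 0.99360
Highest is cycle (3) at 0.9936 (≤1, no arbitrage).

0.9936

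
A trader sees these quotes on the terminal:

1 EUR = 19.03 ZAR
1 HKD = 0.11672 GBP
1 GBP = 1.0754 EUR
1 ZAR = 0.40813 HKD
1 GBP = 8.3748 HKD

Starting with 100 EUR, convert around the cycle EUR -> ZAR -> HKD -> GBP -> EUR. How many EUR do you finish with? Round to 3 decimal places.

100 EUR × 19.03 = 1903 ZAR
1903 ZAR × 0.40813 = 776.67139 HKD
776.67139 HKD × 0.11672 = 90.6530846408 GBP
90.6530846408 GBP × 1.0754 = 97.48832722271632 EUR

97.488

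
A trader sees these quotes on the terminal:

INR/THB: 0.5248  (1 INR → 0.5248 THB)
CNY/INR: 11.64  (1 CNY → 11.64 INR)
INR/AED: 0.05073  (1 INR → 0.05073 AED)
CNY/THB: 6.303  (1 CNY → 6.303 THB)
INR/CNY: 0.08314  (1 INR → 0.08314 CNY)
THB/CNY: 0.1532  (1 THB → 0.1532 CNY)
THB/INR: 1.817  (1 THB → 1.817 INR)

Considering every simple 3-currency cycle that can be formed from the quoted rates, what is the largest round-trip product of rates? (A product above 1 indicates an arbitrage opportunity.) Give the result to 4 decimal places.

0.9522

THB→INR→CNY→THB: 1.817 × 0.08314 × 6.303 = 0.95217
THB→CNY→INR→THB: 0.1532 × 11.64 × 0.5248 = 0.93585
Maximum is THB→INR→CNY→THB at 0.9522; no arbitrage — every cycle loses value.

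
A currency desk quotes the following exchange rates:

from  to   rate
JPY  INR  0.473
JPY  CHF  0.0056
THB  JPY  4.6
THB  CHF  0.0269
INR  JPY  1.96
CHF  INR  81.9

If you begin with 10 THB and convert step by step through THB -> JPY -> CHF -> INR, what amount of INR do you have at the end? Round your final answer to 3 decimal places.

21.097

10 THB × 4.6 = 46 JPY
46 JPY × 0.0056 = 0.2576 CHF
0.2576 CHF × 81.9 = 21.09744 INR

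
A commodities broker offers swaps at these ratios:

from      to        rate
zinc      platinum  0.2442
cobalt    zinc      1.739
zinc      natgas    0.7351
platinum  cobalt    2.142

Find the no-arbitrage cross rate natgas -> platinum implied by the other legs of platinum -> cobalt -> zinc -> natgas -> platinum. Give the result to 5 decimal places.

Known legs of the cycle: 2.142 × 1.739 × 0.7351 = 2.7382019238
For no arbitrage the full-cycle product must be 1, so the missing rate is 1 / 2.7382019238 ≈ 0.3652032.

0.36520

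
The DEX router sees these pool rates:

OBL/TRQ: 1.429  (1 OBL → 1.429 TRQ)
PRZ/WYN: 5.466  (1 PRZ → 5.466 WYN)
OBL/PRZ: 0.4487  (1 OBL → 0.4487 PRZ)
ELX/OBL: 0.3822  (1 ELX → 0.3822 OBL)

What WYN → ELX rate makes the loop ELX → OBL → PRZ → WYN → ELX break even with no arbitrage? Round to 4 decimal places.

Known legs of the cycle: 0.3822 × 0.4487 × 5.466 = 0.93738150324
For no arbitrage the full-cycle product must be 1, so the missing rate is 1 / 0.93738150324 ≈ 1.066802.

1.0668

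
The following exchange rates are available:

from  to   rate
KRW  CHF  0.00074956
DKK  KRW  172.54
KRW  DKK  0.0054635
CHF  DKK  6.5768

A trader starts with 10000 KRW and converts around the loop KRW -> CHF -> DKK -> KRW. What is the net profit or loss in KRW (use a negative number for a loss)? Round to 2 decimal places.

10000 KRW × 0.00074956 = 7.4956 CHF
7.4956 CHF × 6.5768 = 49.29706208 DKK
49.29706208 DKK × 172.54 = 8505.7150912832 KRW
Net change: 8505.7150912832 − 10000 = -1494.2849087168 KRW

-1494.28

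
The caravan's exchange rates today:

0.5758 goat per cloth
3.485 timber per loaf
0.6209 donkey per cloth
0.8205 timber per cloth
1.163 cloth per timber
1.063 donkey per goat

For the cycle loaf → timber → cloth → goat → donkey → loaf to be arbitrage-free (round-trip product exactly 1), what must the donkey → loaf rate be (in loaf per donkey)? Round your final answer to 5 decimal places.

0.40310

Known legs of the cycle: 3.485 × 1.163 × 0.5758 × 1.063 = 2.480775260347
For no arbitrage the full-cycle product must be 1, so the missing rate is 1 / 2.480775260347 ≈ 0.4030998.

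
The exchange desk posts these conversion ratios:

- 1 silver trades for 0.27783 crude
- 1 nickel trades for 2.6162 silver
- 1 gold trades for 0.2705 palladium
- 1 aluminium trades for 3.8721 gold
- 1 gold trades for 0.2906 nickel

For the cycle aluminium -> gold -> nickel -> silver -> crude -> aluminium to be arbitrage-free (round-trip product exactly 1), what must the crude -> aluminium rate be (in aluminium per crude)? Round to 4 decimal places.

Known legs of the cycle: 3.8721 × 0.2906 × 2.6162 × 0.27783 = 0.81788502198557196
For no arbitrage the full-cycle product must be 1, so the missing rate is 1 / 0.81788502198557196 ≈ 1.222666.

1.2227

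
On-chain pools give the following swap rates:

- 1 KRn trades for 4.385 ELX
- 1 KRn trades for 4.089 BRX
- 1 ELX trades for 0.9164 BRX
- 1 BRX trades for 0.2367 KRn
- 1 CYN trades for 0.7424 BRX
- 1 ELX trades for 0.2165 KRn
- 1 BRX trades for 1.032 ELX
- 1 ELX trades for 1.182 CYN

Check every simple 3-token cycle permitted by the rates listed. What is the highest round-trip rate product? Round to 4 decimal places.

BRX→KRn→ELX→BRX: 0.2367 × 4.385 × 0.9164 = 0.95116
BRX→ELX→KRn→BRX: 1.032 × 0.2165 × 4.089 = 0.91360
BRX→ELX→CYN→BRX: 1.032 × 1.182 × 0.7424 = 0.90560
Maximum is BRX→KRn→ELX→BRX at 0.9512; no arbitrage — every cycle loses value.

0.9512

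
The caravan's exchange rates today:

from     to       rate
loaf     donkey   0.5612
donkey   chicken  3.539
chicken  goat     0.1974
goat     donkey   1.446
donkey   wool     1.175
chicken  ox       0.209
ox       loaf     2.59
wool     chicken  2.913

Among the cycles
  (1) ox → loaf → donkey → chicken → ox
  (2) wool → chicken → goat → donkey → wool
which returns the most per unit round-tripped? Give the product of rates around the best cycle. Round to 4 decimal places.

(1) 2.59 × 0.5612 × 3.539 × 0.209 = 1.07509
(2) 2.913 × 0.1974 × 1.446 × 1.175 = 0.97700
Highest is cycle (1) at 1.0751 (>1, arbitrage).

1.0751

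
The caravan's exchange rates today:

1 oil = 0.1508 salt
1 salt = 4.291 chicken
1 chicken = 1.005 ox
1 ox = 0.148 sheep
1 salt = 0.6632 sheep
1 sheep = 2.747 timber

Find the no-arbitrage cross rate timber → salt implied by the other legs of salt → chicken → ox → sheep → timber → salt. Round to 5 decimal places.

Known legs of the cycle: 4.291 × 1.005 × 0.148 × 2.747 = 1.75325445498
For no arbitrage the full-cycle product must be 1, so the missing rate is 1 / 1.75325445498 ≈ 0.5703679.

0.57037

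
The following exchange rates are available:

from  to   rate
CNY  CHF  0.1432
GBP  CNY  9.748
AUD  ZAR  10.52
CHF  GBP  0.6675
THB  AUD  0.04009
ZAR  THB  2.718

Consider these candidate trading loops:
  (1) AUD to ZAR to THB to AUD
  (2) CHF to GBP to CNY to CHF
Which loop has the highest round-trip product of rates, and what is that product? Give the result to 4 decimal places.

(1) 10.52 × 2.718 × 0.04009 = 1.14631
(2) 0.6675 × 9.748 × 0.1432 = 0.93177
Highest is cycle (1) at 1.1463 (>1, arbitrage).

1.1463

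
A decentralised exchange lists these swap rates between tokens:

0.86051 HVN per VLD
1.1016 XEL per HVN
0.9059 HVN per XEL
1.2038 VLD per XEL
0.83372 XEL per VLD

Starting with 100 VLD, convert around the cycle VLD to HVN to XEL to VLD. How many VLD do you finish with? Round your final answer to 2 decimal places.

114.11

100 VLD × 0.86051 = 86.051 HVN
86.051 HVN × 1.1016 = 94.7937816 XEL
94.7937816 XEL × 1.2038 = 114.11275429008 VLD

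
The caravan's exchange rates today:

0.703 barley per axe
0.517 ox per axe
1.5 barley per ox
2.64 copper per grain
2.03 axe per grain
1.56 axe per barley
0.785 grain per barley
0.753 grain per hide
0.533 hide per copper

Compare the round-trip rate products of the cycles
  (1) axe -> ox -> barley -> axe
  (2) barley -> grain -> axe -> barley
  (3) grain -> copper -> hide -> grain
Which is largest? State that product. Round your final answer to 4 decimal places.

1.2098

(1) 0.517 × 1.5 × 1.56 = 1.20978
(2) 0.785 × 2.03 × 0.703 = 1.12027
(3) 2.64 × 0.533 × 0.753 = 1.05956
Highest is cycle (1) at 1.2098 (>1, arbitrage).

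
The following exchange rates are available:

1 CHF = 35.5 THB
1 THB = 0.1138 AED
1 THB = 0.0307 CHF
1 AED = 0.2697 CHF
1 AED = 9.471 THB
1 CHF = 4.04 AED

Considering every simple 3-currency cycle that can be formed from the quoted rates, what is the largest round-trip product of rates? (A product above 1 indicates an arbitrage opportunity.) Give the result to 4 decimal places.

AED→THB→CHF→AED: 9.471 × 0.0307 × 4.04 = 1.17467
AED→CHF→THB→AED: 0.2697 × 35.5 × 0.1138 = 1.08956
Maximum is AED→THB→CHF→AED at 1.1747; arbitrage exists.

1.1747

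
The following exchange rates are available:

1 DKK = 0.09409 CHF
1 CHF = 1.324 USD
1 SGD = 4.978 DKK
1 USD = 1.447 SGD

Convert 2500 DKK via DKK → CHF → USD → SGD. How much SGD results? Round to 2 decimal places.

2500 DKK × 0.09409 = 235.225 CHF
235.225 CHF × 1.324 = 311.4379 USD
311.4379 USD × 1.447 = 450.6506413 SGD

450.65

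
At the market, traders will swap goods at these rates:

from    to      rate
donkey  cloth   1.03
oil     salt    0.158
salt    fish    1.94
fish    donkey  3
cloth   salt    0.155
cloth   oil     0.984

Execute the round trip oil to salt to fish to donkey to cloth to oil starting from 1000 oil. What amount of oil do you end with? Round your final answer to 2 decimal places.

931.99

1000 oil × 0.158 = 158 salt
158 salt × 1.94 = 306.52 fish
306.52 fish × 3 = 919.56 donkey
919.56 donkey × 1.03 = 947.1468 cloth
947.1468 cloth × 0.984 = 931.9924512 oil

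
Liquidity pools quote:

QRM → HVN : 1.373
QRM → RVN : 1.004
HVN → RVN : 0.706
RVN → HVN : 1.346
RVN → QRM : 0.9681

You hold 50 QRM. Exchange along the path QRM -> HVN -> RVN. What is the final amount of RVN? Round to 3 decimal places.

50 QRM × 1.373 = 68.65 HVN
68.65 HVN × 0.706 = 48.4669 RVN

48.467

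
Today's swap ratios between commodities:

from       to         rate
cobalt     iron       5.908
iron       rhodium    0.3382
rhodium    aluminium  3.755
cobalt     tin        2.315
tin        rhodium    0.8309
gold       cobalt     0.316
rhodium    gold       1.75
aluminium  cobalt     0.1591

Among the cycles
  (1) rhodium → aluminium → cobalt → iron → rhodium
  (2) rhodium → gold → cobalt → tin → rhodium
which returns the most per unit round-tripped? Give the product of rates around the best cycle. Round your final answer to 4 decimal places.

(1) 3.755 × 0.1591 × 5.908 × 0.3382 = 1.19370
(2) 1.75 × 0.316 × 2.315 × 0.8309 = 1.06371
Highest is cycle (1) at 1.1937 (>1, arbitrage).

1.1937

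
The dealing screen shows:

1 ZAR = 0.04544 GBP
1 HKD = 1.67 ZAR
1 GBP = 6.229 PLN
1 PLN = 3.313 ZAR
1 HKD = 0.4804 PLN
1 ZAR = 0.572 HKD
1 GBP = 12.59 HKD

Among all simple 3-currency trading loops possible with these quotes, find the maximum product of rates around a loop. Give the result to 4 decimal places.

0.9554

HKD→ZAR→GBP→HKD: 1.67 × 0.04544 × 12.59 = 0.95539
PLN→ZAR→GBP→PLN: 3.313 × 0.04544 × 6.229 = 0.93773
PLN→ZAR→HKD→PLN: 3.313 × 0.572 × 0.4804 = 0.91038
Maximum is HKD→ZAR→GBP→HKD at 0.9554; no arbitrage — every cycle loses value.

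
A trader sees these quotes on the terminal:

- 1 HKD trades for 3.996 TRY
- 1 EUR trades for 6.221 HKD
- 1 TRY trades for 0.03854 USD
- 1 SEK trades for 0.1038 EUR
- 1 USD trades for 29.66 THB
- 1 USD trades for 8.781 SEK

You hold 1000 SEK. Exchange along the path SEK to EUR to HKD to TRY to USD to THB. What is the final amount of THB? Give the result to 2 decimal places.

1000 SEK × 0.1038 = 103.8 EUR
103.8 EUR × 6.221 = 645.7398 HKD
645.7398 HKD × 3.996 = 2580.3762408 TRY
2580.3762408 TRY × 0.03854 = 99.447700320432 USD
99.447700320432 USD × 29.66 = 2949.61879150401312 THB

2949.62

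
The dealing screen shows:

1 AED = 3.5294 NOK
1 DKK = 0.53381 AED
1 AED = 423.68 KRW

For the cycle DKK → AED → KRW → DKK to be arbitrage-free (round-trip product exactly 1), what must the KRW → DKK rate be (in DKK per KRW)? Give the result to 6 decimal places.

Known legs of the cycle: 0.53381 × 423.68 = 226.1646208
For no arbitrage the full-cycle product must be 1, so the missing rate is 1 / 226.1646208 ≈ 0.00442156.

0.004422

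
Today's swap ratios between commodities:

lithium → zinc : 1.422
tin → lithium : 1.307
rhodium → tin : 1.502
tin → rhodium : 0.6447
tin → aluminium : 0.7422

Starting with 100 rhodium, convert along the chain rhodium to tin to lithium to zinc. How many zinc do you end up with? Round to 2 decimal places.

100 rhodium × 1.502 = 150.2 tin
150.2 tin × 1.307 = 196.3114 lithium
196.3114 lithium × 1.422 = 279.1548108 zinc

279.15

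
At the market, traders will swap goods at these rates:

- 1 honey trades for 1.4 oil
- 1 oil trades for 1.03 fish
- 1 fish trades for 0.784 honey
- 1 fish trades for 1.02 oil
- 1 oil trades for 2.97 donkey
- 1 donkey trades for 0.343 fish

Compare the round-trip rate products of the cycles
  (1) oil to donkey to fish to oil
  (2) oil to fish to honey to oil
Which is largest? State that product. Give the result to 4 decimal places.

1.1305

(1) 2.97 × 0.343 × 1.02 = 1.03908
(2) 1.03 × 0.784 × 1.4 = 1.13053
Highest is cycle (2) at 1.1305 (>1, arbitrage).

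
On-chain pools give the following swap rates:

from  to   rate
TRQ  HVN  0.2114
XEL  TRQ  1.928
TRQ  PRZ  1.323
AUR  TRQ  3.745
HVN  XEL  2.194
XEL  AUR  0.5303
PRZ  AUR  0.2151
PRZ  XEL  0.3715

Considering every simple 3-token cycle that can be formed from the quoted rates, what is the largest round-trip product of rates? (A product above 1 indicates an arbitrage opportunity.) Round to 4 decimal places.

AUR→TRQ→PRZ→AUR: 3.745 × 1.323 × 0.2151 = 1.06574
XEL→TRQ→PRZ→XEL: 1.928 × 1.323 × 0.3715 = 0.94760
XEL→TRQ→HVN→XEL: 1.928 × 0.2114 × 2.194 = 0.89423
Maximum is AUR→TRQ→PRZ→AUR at 1.0657; arbitrage exists.

1.0657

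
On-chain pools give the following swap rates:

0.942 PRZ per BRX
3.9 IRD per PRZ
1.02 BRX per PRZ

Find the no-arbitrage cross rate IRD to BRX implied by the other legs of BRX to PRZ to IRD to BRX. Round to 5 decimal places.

0.27220

Known legs of the cycle: 0.942 × 3.9 = 3.6738
For no arbitrage the full-cycle product must be 1, so the missing rate is 1 / 3.6738 ≈ 0.2721977.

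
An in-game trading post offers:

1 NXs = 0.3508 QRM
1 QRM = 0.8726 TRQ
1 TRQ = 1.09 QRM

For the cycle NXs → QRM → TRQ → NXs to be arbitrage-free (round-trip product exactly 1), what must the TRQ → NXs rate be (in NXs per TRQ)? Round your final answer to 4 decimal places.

3.2668

Known legs of the cycle: 0.3508 × 0.8726 = 0.30610808
For no arbitrage the full-cycle product must be 1, so the missing rate is 1 / 0.30610808 ≈ 3.266820.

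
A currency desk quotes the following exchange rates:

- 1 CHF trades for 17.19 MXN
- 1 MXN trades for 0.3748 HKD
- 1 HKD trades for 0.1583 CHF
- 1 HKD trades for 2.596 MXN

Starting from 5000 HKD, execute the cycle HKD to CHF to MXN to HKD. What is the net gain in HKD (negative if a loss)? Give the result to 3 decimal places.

99.486

5000 HKD × 0.1583 = 791.5 CHF
791.5 CHF × 17.19 = 13605.885 MXN
13605.885 MXN × 0.3748 = 5099.485698 HKD
Net change: 5099.485698 − 5000 = 99.485698 HKD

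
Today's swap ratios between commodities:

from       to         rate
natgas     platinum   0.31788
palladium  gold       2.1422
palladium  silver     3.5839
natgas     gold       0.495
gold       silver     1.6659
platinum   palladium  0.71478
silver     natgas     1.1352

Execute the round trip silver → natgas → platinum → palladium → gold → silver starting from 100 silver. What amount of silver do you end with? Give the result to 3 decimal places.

100 silver × 1.1352 = 113.52 natgas
113.52 natgas × 0.31788 = 36.0857376 platinum
36.0857376 platinum × 0.71478 = 25.793363521728 palladium
25.793363521728 palladium × 2.1422 = 55.2545433362457216 gold
55.2545433362457216 gold × 1.6659 = 92.04854374385174761344 silver

92.049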